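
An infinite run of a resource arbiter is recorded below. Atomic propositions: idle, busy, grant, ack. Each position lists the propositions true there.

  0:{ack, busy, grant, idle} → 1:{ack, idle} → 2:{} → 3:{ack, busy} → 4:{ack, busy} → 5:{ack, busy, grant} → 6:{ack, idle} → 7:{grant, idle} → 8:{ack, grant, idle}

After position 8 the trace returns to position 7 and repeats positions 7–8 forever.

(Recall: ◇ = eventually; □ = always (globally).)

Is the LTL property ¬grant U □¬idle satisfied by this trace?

Violated

Walking from position 0: at position 0, □¬idle has not yet held and ¬grant fails, so ¬grant U □¬idle is false.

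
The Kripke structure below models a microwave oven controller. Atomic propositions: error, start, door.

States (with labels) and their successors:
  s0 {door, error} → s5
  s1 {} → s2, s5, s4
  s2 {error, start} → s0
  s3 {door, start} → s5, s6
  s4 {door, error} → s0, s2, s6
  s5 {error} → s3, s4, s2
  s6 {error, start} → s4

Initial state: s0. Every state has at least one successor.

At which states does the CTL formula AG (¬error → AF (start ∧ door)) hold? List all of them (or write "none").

States satisfying ¬error → AF (start ∧ door): {s0, s2, s3, s4, s5, s6}.
States satisfying AG (¬error → AF (start ∧ door)): {s0, s2, s3, s4, s5, s6}.

{s0, s2, s3, s4, s5, s6}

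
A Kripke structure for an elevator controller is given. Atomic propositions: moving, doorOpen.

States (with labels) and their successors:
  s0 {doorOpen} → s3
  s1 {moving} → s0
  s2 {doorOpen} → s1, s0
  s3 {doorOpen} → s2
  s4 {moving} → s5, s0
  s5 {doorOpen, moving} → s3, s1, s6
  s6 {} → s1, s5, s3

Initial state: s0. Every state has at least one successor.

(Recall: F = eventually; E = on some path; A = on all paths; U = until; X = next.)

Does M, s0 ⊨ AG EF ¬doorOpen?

States satisfying EF ¬doorOpen: {s0, s1, s2, s3, s4, s5, s6}.
States satisfying AG EF ¬doorOpen: {s0, s1, s2, s3, s4, s5, s6}.
Every state reachable from s0 satisfies EF ¬doorOpen.
s0 ∈ Sat(AG EF ¬doorOpen).

Yes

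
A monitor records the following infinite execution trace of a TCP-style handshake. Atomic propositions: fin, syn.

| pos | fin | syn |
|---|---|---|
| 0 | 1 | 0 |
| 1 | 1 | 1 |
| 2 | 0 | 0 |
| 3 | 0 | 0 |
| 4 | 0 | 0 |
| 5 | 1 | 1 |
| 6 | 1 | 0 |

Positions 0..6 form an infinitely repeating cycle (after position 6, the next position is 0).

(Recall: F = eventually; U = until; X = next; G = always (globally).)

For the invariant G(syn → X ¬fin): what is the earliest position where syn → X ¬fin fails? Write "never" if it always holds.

5

Check syn → X ¬fin at each position in order: 0 ✓, 1 ✓, 2 ✓, 3 ✓, 4 ✓.
At position 5 the labels are {fin, syn} and the next position 6 has {fin}, so syn → X ¬fin is false there. This is the first violation.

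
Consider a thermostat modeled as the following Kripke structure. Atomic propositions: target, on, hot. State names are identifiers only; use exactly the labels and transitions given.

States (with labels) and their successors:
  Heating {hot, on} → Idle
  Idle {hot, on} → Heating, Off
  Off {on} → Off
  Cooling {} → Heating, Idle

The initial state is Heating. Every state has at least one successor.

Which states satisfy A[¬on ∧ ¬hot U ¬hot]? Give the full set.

States satisfying ¬on ∧ ¬hot: {Cooling}.
States satisfying ¬hot: {Off, Cooling}.
States satisfying A[¬on ∧ ¬hot U ¬hot]: {Off, Cooling}.

{Off, Cooling}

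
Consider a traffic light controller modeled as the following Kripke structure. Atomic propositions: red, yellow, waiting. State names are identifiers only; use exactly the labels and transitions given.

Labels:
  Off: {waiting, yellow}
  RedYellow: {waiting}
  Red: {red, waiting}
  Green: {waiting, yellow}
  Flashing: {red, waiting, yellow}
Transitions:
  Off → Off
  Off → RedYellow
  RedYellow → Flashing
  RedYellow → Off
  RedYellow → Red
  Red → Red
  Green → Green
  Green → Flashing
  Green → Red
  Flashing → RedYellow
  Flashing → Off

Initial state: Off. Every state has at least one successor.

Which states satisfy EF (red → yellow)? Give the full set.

States satisfying red → yellow: {Off, RedYellow, Green, Flashing}.
States satisfying EF (red → yellow): {Off, RedYellow, Green, Flashing}.

{Off, RedYellow, Green, Flashing}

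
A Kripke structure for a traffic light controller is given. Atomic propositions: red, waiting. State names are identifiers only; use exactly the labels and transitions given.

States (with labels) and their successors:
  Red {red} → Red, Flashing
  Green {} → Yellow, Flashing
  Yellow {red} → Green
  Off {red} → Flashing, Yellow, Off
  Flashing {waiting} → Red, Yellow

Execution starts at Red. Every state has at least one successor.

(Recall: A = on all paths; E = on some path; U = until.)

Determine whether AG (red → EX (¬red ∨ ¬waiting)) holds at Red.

States satisfying red → EX (¬red ∨ ¬waiting): {Red, Green, Yellow, Off, Flashing}.
States satisfying AG (red → EX (¬red ∨ ¬waiting)): {Red, Green, Yellow, Off, Flashing}.
Every state reachable from Red satisfies red → EX (¬red ∨ ¬waiting).
Red ∈ Sat(AG (red → EX (¬red ∨ ¬waiting))).

Holds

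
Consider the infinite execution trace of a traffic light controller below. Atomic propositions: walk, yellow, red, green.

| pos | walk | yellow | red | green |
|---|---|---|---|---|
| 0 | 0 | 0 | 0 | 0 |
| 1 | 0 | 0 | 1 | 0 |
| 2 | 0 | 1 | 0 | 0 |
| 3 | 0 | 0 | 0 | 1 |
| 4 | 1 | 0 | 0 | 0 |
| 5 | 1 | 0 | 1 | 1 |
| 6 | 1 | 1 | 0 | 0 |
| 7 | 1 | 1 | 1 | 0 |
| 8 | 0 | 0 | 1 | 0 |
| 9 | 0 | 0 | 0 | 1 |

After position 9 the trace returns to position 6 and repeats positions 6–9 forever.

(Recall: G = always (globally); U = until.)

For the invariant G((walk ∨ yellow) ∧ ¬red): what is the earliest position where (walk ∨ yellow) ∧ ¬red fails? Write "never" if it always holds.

At position 0 the labels are {}, so (walk ∨ yellow) ∧ ¬red is false there. This is the first violation.

0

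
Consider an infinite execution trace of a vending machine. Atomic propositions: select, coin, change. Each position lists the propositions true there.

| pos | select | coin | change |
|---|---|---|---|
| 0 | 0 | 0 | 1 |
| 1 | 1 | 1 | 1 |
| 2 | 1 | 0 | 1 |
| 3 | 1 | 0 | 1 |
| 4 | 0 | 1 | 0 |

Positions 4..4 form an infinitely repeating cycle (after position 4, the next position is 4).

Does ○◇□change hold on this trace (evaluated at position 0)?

The position after 0 is 1; ◇□change is false there.

Violated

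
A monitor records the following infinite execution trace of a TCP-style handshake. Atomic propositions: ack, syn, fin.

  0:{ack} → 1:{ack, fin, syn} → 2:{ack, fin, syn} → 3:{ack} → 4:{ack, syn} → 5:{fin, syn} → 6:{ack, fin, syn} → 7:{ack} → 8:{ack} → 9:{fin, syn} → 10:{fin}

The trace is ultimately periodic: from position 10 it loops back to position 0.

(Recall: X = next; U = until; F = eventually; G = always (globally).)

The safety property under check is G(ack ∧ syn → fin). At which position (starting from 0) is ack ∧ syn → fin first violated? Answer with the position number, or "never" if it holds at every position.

4

Check ack ∧ syn → fin at each position in order: 0 ✓, 1 ✓, 2 ✓, 3 ✓.
At position 4 the labels are {ack, syn}, so ack ∧ syn → fin is false there. This is the first violation.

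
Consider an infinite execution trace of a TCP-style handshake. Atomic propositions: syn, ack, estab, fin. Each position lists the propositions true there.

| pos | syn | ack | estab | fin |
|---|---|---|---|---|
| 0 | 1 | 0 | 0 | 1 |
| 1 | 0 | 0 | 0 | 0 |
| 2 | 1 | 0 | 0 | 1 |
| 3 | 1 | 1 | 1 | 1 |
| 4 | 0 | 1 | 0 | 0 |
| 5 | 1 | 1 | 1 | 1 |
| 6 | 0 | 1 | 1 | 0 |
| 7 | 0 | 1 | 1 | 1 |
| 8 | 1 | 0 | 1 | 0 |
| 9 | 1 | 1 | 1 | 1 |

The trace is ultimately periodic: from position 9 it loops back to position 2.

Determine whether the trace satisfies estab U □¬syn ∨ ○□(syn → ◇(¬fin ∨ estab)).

Yes

Walking from position 0: at position 0, □¬syn has not yet held and estab fails, so estab U □¬syn is false.
The position after 0 is 1; □(syn → ◇(¬fin ∨ estab)) is true there.
At position 0: estab U □¬syn is false; ○□(syn → ◇(¬fin ∨ estab)) is true; so estab U □¬syn ∨ ○□(syn → ◇(¬fin ∨ estab)) is true.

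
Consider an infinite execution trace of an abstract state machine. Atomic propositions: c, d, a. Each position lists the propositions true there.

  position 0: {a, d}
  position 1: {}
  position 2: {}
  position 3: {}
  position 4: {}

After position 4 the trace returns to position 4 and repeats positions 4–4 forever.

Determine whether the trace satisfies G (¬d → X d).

¬d → X d must hold at every position from 0 onward. It fails at position 1, so G (¬d → X d) is false.
Positions where ¬d holds: 1, 2, 3, 4.
Check X d at each: 1→fails, 2→fails, 3→fails, 4→fails.

Does not hold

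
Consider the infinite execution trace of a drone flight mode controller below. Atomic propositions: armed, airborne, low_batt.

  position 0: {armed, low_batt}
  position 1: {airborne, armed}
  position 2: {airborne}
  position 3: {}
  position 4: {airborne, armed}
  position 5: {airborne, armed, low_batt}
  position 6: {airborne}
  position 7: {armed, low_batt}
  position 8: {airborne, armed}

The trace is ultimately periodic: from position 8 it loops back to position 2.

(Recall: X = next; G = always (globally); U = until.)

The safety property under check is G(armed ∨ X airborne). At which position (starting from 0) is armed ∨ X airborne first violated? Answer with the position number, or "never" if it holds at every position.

2

Check armed ∨ X airborne at each position in order: 0 ✓, 1 ✓.
At position 2 the labels are {airborne} and the next position 3 has {}, so armed ∨ X airborne is false there. This is the first violation.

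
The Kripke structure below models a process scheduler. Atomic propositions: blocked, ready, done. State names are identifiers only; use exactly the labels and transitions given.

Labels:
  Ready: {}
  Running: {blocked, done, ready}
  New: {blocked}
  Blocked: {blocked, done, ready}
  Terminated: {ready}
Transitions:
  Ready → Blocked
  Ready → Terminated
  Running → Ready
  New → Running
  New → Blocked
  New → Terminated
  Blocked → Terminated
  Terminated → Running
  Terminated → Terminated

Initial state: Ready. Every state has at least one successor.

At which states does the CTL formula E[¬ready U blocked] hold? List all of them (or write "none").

States satisfying ¬ready: {Ready, New}.
States satisfying blocked: {Running, New, Blocked}.
States satisfying E[¬ready U blocked]: {Ready, Running, New, Blocked}.

{Ready, Running, New, Blocked}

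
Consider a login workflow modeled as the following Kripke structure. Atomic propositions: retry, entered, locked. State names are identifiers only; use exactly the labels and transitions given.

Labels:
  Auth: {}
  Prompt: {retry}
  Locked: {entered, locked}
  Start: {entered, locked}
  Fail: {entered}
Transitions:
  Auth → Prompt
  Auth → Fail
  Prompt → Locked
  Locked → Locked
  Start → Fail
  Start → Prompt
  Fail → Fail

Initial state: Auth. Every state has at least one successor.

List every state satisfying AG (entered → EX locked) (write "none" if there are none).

{Prompt, Locked}

States satisfying entered → EX locked: {Auth, Prompt, Locked}.
States satisfying AG (entered → EX locked): {Prompt, Locked}.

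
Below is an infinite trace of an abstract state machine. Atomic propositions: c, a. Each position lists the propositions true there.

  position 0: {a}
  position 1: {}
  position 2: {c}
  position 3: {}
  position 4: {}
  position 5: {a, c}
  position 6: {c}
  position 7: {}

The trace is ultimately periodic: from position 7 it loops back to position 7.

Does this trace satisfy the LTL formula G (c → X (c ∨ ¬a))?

c → X (c ∨ ¬a) holds at every position 0..7, and those are all positions ever visited, so G (c → X (c ∨ ¬a)) holds.
Positions where c holds: 2, 5, 6.
Check X (c ∨ ¬a) at each: 2→ok, 5→ok, 6→ok.

Holds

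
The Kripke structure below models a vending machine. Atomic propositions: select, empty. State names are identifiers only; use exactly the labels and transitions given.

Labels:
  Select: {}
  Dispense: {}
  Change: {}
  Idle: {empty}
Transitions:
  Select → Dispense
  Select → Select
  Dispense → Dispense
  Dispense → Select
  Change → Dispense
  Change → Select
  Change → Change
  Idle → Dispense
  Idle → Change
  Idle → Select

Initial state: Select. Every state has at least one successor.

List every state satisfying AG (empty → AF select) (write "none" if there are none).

{Select, Dispense, Change}

States satisfying empty → AF select: {Select, Dispense, Change}.
States satisfying AG (empty → AF select): {Select, Dispense, Change}.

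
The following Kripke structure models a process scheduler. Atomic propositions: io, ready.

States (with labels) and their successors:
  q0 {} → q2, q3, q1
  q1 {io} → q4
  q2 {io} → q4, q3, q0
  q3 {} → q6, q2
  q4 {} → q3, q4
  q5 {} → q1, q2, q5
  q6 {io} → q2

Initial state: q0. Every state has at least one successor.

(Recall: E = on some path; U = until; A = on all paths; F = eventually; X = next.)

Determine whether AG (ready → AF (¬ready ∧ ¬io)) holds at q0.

Yes

States satisfying ready → AF (¬ready ∧ ¬io): {q0, q1, q2, q3, q4, q5, q6}.
States satisfying AG (ready → AF (¬ready ∧ ¬io)): {q0, q1, q2, q3, q4, q5, q6}.
Every state reachable from q0 satisfies ready → AF (¬ready ∧ ¬io).
q0 ∈ Sat(AG (ready → AF (¬ready ∧ ¬io))).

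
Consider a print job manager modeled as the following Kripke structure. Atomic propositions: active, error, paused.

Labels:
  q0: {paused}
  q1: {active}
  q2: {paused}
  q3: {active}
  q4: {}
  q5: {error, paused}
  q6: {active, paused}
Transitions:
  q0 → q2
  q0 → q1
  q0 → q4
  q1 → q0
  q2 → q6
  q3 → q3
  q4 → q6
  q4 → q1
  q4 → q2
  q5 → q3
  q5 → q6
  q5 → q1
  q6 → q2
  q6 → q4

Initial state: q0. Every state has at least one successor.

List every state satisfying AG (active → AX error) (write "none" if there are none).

none

States satisfying active → AX error: {q0, q2, q4, q5}.
States satisfying AG (active → AX error): ∅.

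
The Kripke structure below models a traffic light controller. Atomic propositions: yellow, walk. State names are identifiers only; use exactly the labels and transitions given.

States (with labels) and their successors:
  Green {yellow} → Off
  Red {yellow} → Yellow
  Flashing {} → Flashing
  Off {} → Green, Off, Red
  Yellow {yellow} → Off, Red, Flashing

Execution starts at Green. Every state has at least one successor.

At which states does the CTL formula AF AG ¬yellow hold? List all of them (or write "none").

States satisfying AG ¬yellow: {Flashing}.
States satisfying AF AG ¬yellow: {Flashing}.

{Flashing}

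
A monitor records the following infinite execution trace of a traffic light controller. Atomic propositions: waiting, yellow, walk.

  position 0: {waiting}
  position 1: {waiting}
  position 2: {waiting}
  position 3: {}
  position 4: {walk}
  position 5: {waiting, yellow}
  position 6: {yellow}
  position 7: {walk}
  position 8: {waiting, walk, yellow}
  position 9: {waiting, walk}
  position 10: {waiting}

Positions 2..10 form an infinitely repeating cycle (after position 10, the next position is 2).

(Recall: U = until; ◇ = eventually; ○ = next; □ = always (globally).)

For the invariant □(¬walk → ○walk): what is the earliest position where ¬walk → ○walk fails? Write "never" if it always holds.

At position 0 the labels are {waiting} and the next position 1 has {waiting}, so ¬walk → ○walk is false there. This is the first violation.

0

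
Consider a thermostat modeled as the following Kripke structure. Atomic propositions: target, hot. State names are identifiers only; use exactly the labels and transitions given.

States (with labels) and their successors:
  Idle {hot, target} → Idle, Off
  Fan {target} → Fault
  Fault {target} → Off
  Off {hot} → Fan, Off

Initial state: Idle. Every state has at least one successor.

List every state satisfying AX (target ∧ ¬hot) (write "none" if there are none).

States satisfying target ∧ ¬hot: {Fan, Fault}.
States satisfying AX (target ∧ ¬hot): {Fan}.

{Fan}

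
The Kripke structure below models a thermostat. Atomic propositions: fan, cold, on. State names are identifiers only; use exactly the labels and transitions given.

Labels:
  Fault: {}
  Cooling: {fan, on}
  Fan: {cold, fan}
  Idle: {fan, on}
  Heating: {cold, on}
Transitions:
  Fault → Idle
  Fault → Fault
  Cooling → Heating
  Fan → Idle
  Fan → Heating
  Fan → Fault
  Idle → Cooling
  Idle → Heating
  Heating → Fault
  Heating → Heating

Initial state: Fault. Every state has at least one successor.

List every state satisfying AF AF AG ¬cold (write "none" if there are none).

none

States satisfying AF AG ¬cold: ∅.
States satisfying AF AF AG ¬cold: ∅.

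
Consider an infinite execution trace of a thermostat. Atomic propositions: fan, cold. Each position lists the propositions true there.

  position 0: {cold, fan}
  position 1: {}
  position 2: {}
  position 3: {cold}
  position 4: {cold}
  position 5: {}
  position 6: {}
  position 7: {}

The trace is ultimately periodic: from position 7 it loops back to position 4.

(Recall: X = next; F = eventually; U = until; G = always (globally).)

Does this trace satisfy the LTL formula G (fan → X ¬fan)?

Holds

fan → X ¬fan holds at every position 0..7, and those are all positions ever visited, so G (fan → X ¬fan) holds.
Positions where fan holds: 0.
Check X ¬fan at each: 0→ok.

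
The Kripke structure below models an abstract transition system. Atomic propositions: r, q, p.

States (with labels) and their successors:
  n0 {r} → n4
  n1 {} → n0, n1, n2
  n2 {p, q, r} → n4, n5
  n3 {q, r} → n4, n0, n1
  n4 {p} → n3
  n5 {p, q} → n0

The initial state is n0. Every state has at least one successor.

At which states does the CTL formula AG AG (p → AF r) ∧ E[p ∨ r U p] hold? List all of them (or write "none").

{n0, n2, n3, n4, n5}

States satisfying AG (p → AF r): {n0, n1, n2, n3, n4, n5}.
States satisfying AG AG (p → AF r): {n0, n1, n2, n3, n4, n5}.
States satisfying p ∨ r: {n0, n2, n3, n4, n5}.
States satisfying p: {n2, n4, n5}.
States satisfying E[p ∨ r U p]: {n0, n2, n3, n4, n5}.
States satisfying AG AG (p → AF r) ∧ E[p ∨ r U p]: {n0, n2, n3, n4, n5}.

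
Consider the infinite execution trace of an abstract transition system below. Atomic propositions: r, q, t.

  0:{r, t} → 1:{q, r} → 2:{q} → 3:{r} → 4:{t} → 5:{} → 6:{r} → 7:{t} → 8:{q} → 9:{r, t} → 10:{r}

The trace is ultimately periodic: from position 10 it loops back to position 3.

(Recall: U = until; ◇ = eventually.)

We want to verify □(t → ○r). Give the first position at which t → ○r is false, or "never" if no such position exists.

4

Check t → ○r at each position in order: 0 ✓, 1 ✓, 2 ✓, 3 ✓.
At position 4 the labels are {t} and the next position 5 has {}, so t → ○r is false there. This is the first violation.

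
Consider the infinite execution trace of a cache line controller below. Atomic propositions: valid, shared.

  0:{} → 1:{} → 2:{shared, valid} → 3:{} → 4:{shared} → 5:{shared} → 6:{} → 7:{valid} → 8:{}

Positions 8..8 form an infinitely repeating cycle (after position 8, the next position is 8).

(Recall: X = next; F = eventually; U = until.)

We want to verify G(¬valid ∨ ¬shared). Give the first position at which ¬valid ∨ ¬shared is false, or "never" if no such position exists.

Check ¬valid ∨ ¬shared at each position in order: 0 ✓, 1 ✓.
At position 2 the labels are {shared, valid}, so ¬valid ∨ ¬shared is false there. This is the first violation.

2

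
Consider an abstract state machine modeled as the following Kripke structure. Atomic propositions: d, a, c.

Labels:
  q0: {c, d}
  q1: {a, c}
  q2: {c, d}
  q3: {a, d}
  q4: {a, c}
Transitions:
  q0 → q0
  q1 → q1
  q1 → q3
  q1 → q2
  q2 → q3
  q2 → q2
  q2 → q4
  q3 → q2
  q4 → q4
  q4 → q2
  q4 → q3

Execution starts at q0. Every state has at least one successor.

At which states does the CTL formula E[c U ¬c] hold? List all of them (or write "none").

{q1, q2, q3, q4}

States satisfying c: {q0, q1, q2, q4}.
States satisfying ¬c: {q3}.
States satisfying E[c U ¬c]: {q1, q2, q3, q4}.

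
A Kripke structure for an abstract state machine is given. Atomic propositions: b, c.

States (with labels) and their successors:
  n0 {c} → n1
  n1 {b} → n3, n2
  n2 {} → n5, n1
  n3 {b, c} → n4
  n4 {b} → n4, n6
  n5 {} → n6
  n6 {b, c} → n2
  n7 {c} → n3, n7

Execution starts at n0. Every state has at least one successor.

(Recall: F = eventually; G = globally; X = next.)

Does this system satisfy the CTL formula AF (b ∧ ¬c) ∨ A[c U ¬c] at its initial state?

States satisfying b ∧ ¬c: {n1, n4}.
States satisfying AF (b ∧ ¬c): {n0, n1, n3, n4}.
States satisfying c: {n0, n3, n6, n7}.
States satisfying ¬c: {n1, n2, n4, n5}.
States satisfying A[c U ¬c]: {n0, n1, n2, n3, n4, n5, n6}.
States satisfying AF (b ∧ ¬c) ∨ A[c U ¬c]: {n0, n1, n2, n3, n4, n5, n6}.
n0 ∈ Sat(AF (b ∧ ¬c) ∨ A[c U ¬c]).

Yes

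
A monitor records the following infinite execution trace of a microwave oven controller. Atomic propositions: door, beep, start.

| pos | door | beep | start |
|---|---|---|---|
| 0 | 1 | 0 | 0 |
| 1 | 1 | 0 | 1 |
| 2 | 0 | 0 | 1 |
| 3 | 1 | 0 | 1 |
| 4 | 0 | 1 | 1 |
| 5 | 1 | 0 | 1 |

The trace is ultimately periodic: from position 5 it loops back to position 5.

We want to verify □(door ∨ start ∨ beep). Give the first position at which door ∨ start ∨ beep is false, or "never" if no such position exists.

never

door ∨ start ∨ beep holds at every position 0..5, and those are all the positions the trace ever visits, so the invariant □(door ∨ start ∨ beep) is never violated.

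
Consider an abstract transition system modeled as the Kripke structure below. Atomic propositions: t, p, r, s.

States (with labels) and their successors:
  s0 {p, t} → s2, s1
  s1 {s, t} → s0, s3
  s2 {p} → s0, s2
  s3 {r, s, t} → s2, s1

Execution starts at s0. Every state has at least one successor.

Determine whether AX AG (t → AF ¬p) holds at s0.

States satisfying AG (t → AF ¬p): ∅.
States satisfying AX AG (t → AF ¬p): ∅.
s0 ∉ Sat(AX AG (t → AF ¬p)).

No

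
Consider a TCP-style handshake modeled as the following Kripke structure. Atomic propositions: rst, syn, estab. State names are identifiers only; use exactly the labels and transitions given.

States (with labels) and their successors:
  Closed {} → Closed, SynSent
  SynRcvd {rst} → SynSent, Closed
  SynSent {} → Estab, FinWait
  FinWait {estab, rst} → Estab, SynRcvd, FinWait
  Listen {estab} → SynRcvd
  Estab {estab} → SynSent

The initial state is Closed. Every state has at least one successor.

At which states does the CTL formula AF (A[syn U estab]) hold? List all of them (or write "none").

{SynSent, FinWait, Listen, Estab}

States satisfying A[syn U estab]: {FinWait, Listen, Estab}.
States satisfying AF (A[syn U estab]): {SynSent, FinWait, Listen, Estab}.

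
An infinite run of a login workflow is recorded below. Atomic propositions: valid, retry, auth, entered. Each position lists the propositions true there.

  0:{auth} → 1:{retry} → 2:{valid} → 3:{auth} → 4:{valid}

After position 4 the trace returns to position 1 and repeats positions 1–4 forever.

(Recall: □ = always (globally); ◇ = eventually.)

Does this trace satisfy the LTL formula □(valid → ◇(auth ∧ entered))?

No

valid → ◇(auth ∧ entered) must hold at every position from 0 onward. It fails at position 2, so □(valid → ◇(auth ∧ entered)) is false.
Positions where valid holds: 2, 4.
Check ◇(auth ∧ entered) at each: 2→fails, 4→fails.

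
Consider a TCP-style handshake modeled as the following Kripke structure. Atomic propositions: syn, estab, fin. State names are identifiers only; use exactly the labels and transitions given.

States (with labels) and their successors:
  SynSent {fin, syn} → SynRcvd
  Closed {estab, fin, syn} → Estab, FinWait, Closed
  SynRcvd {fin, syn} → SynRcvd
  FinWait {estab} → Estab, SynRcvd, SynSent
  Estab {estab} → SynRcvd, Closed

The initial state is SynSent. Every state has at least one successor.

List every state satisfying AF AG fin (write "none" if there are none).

{SynSent, SynRcvd}

States satisfying AG fin: {SynSent, SynRcvd}.
States satisfying AF AG fin: {SynSent, SynRcvd}.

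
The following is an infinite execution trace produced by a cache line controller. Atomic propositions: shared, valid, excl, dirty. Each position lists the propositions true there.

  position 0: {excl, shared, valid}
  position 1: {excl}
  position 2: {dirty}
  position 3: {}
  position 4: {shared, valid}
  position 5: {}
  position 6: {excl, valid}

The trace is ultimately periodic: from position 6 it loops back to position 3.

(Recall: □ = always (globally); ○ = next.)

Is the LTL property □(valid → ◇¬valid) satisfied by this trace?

Holds

valid → ◇¬valid holds at every position 0..6, and those are all positions ever visited, so □(valid → ◇¬valid) holds.
Positions where valid holds: 0, 4, 6.
Check ◇¬valid at each: 0→ok, 4→ok, 6→ok.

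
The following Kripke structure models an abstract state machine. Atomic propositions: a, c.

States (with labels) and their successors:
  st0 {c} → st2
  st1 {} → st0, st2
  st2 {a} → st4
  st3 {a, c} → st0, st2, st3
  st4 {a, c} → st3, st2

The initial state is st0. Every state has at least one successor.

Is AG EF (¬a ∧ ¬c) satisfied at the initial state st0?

Does not hold

States satisfying EF (¬a ∧ ¬c): {st1}.
States satisfying AG EF (¬a ∧ ¬c): ∅.
st0 is reachable from st0 and violates EF (¬a ∧ ¬c), so AG fails at st0.
st0 ∉ Sat(AG EF (¬a ∧ ¬c)).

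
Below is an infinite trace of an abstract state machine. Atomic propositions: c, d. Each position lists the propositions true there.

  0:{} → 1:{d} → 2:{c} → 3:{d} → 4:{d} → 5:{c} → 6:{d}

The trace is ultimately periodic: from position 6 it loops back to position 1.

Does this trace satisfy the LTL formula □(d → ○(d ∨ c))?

d → ○(d ∨ c) holds at every position 0..6, and those are all positions ever visited, so □(d → ○(d ∨ c)) holds.
Positions where d holds: 1, 3, 4, 6.
Check ○(d ∨ c) at each: 1→ok, 3→ok, 4→ok, 6→ok.

Yes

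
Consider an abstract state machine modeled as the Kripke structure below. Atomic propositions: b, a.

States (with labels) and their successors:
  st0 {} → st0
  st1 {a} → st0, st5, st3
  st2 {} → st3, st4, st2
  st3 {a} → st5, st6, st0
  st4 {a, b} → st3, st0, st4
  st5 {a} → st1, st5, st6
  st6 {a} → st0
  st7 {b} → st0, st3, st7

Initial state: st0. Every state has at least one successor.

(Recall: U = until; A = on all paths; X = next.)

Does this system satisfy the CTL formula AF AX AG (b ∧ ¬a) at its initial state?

States satisfying AX AG (b ∧ ¬a): ∅.
States satisfying AF AX AG (b ∧ ¬a): ∅.
There is a path from st0 along which AX AG (b ∧ ¬a) never holds.
st0 ∉ Sat(AF AX AG (b ∧ ¬a)).

Violated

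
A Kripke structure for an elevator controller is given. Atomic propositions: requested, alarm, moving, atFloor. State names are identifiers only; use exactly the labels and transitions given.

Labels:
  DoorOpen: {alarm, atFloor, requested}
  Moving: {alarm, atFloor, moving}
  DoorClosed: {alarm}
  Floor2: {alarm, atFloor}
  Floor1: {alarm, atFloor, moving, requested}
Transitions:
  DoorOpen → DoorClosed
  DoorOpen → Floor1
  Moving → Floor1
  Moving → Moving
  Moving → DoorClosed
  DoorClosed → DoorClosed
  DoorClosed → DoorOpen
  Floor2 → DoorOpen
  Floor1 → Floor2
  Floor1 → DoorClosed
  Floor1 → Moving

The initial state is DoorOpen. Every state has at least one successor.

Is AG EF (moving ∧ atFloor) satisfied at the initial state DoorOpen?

Yes

States satisfying EF (moving ∧ atFloor): {DoorOpen, Moving, DoorClosed, Floor2, Floor1}.
States satisfying AG EF (moving ∧ atFloor): {DoorOpen, Moving, DoorClosed, Floor2, Floor1}.
Every state reachable from DoorOpen satisfies EF (moving ∧ atFloor).
DoorOpen ∈ Sat(AG EF (moving ∧ atFloor)).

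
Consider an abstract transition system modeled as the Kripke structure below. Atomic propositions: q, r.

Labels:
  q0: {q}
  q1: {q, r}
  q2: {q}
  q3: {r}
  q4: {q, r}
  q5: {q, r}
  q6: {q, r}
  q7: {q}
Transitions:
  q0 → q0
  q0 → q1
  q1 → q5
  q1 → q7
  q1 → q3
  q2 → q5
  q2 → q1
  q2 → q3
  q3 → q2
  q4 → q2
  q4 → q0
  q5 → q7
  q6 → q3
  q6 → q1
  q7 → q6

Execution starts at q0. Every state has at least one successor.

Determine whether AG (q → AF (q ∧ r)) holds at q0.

No

States satisfying q → AF (q ∧ r): {q1, q3, q4, q5, q6, q7}.
States satisfying AG (q → AF (q ∧ r)): ∅.
q0 is reachable from q0 and violates q → AF (q ∧ r), so AG fails at q0.
q0 ∉ Sat(AG (q → AF (q ∧ r))).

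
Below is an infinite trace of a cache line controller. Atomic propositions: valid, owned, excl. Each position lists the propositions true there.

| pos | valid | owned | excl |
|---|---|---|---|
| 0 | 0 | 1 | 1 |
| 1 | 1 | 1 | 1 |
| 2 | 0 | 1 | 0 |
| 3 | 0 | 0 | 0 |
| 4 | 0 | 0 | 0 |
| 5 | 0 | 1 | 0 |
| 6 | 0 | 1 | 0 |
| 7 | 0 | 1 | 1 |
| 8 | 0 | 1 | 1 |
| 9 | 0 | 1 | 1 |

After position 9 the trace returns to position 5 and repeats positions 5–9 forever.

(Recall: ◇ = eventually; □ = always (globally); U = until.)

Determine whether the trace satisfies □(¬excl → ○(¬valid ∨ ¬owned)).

¬excl → ○(¬valid ∨ ¬owned) holds at every position 0..9, and those are all positions ever visited, so □(¬excl → ○(¬valid ∨ ¬owned)) holds.
Positions where ¬excl holds: 2, 3, 4, 5, 6.
Check ○(¬valid ∨ ¬owned) at each: 2→ok, 3→ok, 4→ok, 5→ok, 6→ok.

Satisfied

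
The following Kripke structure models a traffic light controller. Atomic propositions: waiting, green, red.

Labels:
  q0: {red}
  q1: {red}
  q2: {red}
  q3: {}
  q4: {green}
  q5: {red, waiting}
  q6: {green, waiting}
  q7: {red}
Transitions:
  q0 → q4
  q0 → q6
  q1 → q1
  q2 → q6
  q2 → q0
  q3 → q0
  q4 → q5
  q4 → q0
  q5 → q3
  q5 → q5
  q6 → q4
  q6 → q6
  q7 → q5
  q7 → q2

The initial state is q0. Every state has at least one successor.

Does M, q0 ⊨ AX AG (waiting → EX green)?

No

States satisfying AG (waiting → EX green): {q1}.
States satisfying AX AG (waiting → EX green): {q1}.
q0 ∉ Sat(AX AG (waiting → EX green)).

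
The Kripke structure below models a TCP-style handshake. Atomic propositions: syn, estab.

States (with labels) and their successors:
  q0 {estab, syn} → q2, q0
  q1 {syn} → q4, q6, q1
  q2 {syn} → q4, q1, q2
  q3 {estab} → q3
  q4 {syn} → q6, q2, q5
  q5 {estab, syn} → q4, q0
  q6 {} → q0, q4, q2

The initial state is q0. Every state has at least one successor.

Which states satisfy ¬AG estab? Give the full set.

{q0, q1, q2, q4, q5, q6}

States satisfying estab: {q0, q3, q5}.
States satisfying AG estab: {q3}.
States satisfying ¬AG estab: {q0, q1, q2, q4, q5, q6}.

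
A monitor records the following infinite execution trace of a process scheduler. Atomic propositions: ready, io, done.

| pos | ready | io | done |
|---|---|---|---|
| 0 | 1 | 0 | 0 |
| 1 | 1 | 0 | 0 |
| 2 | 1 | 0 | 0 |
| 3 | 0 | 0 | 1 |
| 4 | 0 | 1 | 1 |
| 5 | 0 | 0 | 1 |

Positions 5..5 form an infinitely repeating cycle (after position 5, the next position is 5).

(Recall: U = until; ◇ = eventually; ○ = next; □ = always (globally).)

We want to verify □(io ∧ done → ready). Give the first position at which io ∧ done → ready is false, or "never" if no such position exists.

4

Check io ∧ done → ready at each position in order: 0 ✓, 1 ✓, 2 ✓, 3 ✓.
At position 4 the labels are {done, io}, so io ∧ done → ready is false there. This is the first violation.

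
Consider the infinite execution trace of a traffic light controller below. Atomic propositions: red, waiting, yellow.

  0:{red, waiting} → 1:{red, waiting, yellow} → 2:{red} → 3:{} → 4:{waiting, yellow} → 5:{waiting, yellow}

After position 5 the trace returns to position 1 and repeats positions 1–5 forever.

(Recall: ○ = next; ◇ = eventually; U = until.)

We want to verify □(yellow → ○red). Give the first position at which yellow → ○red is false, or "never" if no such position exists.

Check yellow → ○red at each position in order: 0 ✓, 1 ✓, 2 ✓, 3 ✓.
At position 4 the labels are {waiting, yellow} and the next position 5 has {waiting, yellow}, so yellow → ○red is false there. This is the first violation.

4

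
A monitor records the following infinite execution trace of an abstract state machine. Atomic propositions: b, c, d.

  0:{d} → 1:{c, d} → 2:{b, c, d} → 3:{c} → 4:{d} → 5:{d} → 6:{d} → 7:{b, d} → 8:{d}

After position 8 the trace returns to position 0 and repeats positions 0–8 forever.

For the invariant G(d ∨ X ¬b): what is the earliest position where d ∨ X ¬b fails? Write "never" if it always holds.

never

d ∨ X ¬b holds at every position 0..8, and those are all the positions the trace ever visits, so the invariant G(d ∨ X ¬b) is never violated.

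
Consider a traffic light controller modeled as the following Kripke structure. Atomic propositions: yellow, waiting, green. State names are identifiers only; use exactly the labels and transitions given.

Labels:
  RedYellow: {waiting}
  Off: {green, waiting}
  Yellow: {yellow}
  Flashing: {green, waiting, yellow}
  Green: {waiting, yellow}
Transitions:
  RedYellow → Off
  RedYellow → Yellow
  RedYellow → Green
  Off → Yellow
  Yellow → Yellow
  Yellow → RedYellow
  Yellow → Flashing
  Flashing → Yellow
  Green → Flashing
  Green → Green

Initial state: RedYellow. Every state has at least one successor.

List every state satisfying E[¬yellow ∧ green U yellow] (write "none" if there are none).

States satisfying ¬yellow ∧ green: {Off}.
States satisfying yellow: {Yellow, Flashing, Green}.
States satisfying E[¬yellow ∧ green U yellow]: {Off, Yellow, Flashing, Green}.

{Off, Yellow, Flashing, Green}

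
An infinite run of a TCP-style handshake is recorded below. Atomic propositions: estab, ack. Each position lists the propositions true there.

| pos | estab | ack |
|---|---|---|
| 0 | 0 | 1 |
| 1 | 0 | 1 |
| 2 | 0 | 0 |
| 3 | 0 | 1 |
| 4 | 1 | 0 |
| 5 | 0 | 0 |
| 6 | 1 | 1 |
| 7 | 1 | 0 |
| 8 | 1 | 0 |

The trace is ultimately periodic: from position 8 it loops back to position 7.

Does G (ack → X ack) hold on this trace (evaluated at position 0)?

ack → X ack must hold at every position from 0 onward. It fails at position 1, so G (ack → X ack) is false.
Positions where ack holds: 0, 1, 3, 6.
Check X ack at each: 0→ok, 1→fails, 3→fails, 6→fails.

Violated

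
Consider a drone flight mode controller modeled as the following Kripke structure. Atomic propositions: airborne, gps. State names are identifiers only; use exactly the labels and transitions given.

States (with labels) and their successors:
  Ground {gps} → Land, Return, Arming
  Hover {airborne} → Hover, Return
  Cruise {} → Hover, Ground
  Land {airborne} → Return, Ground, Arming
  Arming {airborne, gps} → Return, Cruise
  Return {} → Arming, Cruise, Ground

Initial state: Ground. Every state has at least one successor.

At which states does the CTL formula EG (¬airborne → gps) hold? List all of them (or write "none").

{Ground, Hover, Land}

States satisfying ¬airborne → gps: {Ground, Hover, Land, Arming}.
States satisfying EG (¬airborne → gps): {Ground, Hover, Land}.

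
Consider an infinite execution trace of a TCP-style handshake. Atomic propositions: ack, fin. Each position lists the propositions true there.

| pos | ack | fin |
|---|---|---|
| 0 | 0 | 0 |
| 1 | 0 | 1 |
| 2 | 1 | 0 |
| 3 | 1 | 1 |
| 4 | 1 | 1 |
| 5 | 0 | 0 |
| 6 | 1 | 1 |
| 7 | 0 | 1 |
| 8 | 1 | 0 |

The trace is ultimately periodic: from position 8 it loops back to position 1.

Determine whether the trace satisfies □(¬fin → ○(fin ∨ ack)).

Yes

¬fin → ○(fin ∨ ack) holds at every position 0..8, and those are all positions ever visited, so □(¬fin → ○(fin ∨ ack)) holds.
Positions where ¬fin holds: 0, 2, 5, 8.
Check ○(fin ∨ ack) at each: 0→ok, 2→ok, 5→ok, 8→ok.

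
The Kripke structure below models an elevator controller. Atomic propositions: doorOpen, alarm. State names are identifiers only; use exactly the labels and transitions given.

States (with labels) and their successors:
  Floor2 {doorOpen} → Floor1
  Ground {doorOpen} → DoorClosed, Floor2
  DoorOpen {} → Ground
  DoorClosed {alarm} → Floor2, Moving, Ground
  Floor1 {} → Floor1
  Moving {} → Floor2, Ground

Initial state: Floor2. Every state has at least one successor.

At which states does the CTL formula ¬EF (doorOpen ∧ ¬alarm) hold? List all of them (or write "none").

{Floor1}

States satisfying doorOpen ∧ ¬alarm: {Floor2, Ground}.
States satisfying EF (doorOpen ∧ ¬alarm): {Floor2, Ground, DoorOpen, DoorClosed, Moving}.
States satisfying ¬EF (doorOpen ∧ ¬alarm): {Floor1}.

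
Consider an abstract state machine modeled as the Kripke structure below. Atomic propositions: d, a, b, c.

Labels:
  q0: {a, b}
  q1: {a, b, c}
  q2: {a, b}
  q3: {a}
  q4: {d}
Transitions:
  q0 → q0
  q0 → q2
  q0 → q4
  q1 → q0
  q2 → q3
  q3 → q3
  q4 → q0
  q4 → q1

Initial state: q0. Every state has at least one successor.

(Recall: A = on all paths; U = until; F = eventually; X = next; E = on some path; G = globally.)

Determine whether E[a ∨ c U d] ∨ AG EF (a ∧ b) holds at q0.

Holds

States satisfying a ∨ c: {q0, q1, q2, q3}.
States satisfying d: {q4}.
States satisfying E[a ∨ c U d]: {q0, q1, q4}.
States satisfying EF (a ∧ b): {q0, q1, q2, q4}.
States satisfying AG EF (a ∧ b): ∅.
States satisfying E[a ∨ c U d] ∨ AG EF (a ∧ b): {q0, q1, q4}.
q0 ∈ Sat(E[a ∨ c U d] ∨ AG EF (a ∧ b)).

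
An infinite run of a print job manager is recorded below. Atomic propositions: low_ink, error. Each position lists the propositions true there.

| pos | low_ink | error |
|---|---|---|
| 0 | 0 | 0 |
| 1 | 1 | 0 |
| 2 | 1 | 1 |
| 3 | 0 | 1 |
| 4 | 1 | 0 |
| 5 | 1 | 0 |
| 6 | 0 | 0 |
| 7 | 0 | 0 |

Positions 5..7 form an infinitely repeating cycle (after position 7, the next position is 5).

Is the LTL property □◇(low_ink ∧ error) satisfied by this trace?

◇(low_ink ∧ error) must hold at every position from 0 onward. It fails at position 3, so □◇(low_ink ∧ error) is false.

Violated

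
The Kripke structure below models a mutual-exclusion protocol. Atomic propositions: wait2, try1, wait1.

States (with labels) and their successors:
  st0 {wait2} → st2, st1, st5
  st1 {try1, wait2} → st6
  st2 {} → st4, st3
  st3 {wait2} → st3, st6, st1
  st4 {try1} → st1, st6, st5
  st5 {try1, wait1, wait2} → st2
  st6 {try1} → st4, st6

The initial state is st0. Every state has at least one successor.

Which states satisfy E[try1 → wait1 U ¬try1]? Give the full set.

States satisfying try1 → wait1: {st0, st2, st3, st5}.
States satisfying ¬try1: {st0, st2, st3}.
States satisfying E[try1 → wait1 U ¬try1]: {st0, st2, st3, st5}.

{st0, st2, st3, st5}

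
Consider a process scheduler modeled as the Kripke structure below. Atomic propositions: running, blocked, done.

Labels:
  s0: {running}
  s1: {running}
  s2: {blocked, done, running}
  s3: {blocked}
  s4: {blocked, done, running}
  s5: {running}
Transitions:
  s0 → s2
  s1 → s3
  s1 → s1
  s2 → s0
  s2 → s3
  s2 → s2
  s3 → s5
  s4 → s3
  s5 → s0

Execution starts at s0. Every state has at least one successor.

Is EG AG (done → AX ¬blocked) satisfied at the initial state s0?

States satisfying AG (done → AX ¬blocked): ∅.
States satisfying EG AG (done → AX ¬blocked): ∅.
No suitable path/successor from s0 witnesses the formula.
s0 ∉ Sat(EG AG (done → AX ¬blocked)).

No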